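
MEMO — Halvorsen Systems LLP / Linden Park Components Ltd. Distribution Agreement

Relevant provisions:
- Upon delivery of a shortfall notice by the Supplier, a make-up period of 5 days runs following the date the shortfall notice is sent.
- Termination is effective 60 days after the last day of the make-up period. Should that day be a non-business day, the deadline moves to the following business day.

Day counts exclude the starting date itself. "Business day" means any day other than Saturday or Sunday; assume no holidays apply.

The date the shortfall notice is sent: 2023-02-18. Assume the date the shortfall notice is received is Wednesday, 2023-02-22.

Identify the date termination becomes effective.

2023-04-24

Adding 5 calendar days to 2023-02-18 gives 2023-02-23, which is the last day of the make-up period.
The date termination becomes effective: 60 calendar days after 2023-02-23 is 2023-04-24. 2023-04-24 is a Monday, so no roll-forward applies.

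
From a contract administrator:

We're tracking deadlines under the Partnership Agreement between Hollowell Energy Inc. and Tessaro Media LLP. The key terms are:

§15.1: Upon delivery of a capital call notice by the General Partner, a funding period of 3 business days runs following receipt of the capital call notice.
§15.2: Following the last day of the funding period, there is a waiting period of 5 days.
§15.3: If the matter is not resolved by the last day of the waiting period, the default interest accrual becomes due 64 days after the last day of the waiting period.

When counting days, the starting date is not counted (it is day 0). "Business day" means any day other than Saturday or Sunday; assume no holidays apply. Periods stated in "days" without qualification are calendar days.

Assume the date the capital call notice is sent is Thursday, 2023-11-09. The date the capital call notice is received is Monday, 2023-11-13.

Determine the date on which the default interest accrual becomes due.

2024-01-24

The last day of the funding period: 3 business days after Monday, 2023-11-13, skipping weekends — Nov 14, Nov 15, Nov 16 — lands on Thursday, 2023-11-16.
The last day of the waiting period: 2023-11-16 + 5 days = 2023-11-21.
Adding 64 calendar days to 2023-11-21 gives 2024-01-24, which is the date on which the default interest accrual becomes due.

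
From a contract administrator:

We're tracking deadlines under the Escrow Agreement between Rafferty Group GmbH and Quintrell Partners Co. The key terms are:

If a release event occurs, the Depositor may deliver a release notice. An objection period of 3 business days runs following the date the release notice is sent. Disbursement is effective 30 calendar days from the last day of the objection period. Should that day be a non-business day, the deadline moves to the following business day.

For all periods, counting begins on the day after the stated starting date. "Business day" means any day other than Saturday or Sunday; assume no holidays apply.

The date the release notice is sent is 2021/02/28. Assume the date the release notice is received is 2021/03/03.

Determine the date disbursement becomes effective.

2021/04/02

The last day of the objection period: counting 3 business days from Sunday, 2021/02/28 (Mar 1, Mar 2, Mar 3, skipping weekends) reaches Wednesday, 2021/03/03.
Adding 30 calendar days to 2021/03/03 gives 2021/04/02, which is the date disbursement becomes effective. 2021/04/02 is a Friday, so no roll-forward applies.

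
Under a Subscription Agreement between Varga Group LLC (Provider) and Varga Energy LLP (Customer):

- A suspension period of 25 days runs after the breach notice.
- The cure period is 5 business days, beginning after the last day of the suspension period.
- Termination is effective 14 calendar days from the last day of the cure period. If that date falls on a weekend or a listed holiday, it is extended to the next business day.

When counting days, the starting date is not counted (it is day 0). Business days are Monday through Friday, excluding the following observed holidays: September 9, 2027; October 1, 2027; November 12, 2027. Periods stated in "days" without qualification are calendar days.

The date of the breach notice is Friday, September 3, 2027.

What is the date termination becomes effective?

October 20, 2027

Adding 25 calendar days to September 3, 2027 gives September 28, 2027, which is the last day of the suspension period.
The last day of the cure period: 5 business days after Tuesday, September 28, 2027, skipping weekends and the listed holiday on Oct 1 — Sep 29, Sep 30, Oct 4, Oct 5, Oct 6 — lands on Wednesday, October 6, 2027.
The date termination becomes effective: 14 calendar days after October 6, 2027 is October 20, 2027. October 20, 2027 is a Wednesday and is not a listed holiday, so no roll-forward applies.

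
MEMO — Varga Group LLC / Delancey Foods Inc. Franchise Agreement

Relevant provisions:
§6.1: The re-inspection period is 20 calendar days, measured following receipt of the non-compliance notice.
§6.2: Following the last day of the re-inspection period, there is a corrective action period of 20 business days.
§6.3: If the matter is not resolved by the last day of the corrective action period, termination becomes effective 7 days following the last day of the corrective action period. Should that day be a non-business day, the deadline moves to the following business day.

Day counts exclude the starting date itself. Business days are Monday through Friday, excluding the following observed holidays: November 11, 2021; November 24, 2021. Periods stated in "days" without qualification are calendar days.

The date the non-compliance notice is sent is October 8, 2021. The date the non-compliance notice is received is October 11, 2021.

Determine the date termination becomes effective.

The last day of the re-inspection period: October 11, 2021 + 20 days = October 31, 2021.
The last day of the corrective action period: 20 business days after Sunday, October 31, 2021, skipping weekends and the listed holidays on Nov 11, Nov 24 — Nov 1, Nov 2, Nov 3, Nov 4, …, Nov 26, Nov 29, Nov 30 — lands on Tuesday, November 30, 2021.
Adding 7 calendar days to November 30, 2021 gives December 7, 2021, which is the date termination becomes effective. December 7, 2021 is a Tuesday and is not a listed holiday, so no roll-forward applies.

December 7, 2021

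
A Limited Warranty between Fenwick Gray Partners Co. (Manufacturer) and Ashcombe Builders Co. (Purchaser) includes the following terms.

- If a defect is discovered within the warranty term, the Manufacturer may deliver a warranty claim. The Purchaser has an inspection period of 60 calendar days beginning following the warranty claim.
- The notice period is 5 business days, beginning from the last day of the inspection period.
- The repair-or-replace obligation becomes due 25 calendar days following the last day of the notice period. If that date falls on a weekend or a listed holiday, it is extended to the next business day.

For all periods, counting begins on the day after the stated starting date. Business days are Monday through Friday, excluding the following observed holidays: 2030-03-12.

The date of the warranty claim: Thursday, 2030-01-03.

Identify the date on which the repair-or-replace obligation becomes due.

The last day of the inspection period: 2030-01-03 + 60 days = 2030-03-04.
The last day of the notice period: 5 business days after Monday, 2030-03-04, skipping weekends — Mar 5, Mar 6, Mar 7, Mar 8, Mar 11 — lands on Monday, 2030-03-11.
The date on which the repair-or-replace obligation becomes due: 25 calendar days after 2030-03-11 is 2030-04-05. 2030-04-05 is a Friday and is not a listed holiday, so no roll-forward applies.

2030-04-05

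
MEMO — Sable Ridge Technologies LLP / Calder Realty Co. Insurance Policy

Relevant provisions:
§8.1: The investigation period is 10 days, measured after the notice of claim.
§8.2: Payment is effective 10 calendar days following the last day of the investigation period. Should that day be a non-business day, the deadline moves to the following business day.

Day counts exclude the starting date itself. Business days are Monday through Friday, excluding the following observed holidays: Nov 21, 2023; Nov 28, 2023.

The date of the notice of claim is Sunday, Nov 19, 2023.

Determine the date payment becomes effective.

The last day of the investigation period: 10 calendar days after Nov 19, 2023 is Nov 29, 2023.
Adding 10 calendar days to Nov 29, 2023 gives Dec 9, 2023, which is the date payment becomes effective. That falls on a Saturday, so it rolls to the next business day, Monday, Dec 11, 2023.

Dec 11, 2023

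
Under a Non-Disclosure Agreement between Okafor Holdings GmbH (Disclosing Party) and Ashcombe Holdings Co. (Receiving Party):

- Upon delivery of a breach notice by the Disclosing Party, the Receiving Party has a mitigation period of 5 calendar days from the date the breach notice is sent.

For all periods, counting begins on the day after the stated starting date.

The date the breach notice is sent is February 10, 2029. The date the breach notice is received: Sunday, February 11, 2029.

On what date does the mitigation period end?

The last day of the mitigation period: February 10, 2029 + 5 days = February 15, 2029.

February 15, 2029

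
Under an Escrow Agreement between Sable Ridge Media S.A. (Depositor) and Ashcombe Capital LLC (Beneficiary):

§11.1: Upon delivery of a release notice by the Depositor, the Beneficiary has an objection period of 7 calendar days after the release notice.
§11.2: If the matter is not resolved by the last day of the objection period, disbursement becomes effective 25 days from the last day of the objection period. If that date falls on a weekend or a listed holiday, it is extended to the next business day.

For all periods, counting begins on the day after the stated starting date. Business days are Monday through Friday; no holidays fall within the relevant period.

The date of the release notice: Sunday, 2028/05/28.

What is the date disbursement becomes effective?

2028/06/29

Adding 7 calendar days to 2028/05/28 gives 2028/06/04, which is the last day of the objection period.
The date disbursement becomes effective: 2028/06/04 + 25 days = 2028/06/29. 2028/06/29 is a Thursday, so no roll-forward applies.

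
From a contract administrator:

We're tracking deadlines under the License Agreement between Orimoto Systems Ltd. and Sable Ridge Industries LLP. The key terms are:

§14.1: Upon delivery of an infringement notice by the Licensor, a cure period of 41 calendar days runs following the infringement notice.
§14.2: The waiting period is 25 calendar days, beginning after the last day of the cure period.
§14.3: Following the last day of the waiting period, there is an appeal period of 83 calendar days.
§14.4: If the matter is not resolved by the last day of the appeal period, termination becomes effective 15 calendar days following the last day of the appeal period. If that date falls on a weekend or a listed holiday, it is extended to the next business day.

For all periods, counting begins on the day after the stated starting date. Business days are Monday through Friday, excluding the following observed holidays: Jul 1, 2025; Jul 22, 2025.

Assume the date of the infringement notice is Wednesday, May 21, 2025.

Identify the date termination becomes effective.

Adding 41 calendar days to May 21, 2025 gives Jul 1, 2025, which is the last day of the cure period.
The last day of the waiting period: Jul 1, 2025 + 25 days = Jul 26, 2025.
The last day of the appeal period: Jul 26, 2025 + 83 days = Oct 17, 2025.
The date termination becomes effective: Oct 17, 2025 + 15 days = Nov 1, 2025. That falls on a Saturday, so it rolls to the next business day, Monday, Nov 3, 2025.

Nov 3, 2025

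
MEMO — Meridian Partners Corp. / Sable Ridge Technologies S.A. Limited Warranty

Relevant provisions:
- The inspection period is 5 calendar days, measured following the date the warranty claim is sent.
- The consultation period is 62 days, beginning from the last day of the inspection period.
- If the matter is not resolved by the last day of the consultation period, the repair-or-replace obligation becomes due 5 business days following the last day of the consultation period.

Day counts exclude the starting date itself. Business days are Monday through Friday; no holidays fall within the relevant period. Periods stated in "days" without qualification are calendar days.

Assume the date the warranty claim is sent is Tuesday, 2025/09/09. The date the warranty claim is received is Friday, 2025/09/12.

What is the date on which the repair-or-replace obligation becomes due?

2025/11/21

The last day of the inspection period: 2025/09/09 + 5 days = 2025/09/14.
Adding 62 calendar days to 2025/09/14 gives 2025/11/15, which is the last day of the consultation period.
From Saturday, 2025/11/15, 5 business days (Nov 17, Nov 18, Nov 19, Nov 20, Nov 21, skipping weekends) brings us to Friday, 2025/11/21, which is the date on which the repair-or-replace obligation becomes due.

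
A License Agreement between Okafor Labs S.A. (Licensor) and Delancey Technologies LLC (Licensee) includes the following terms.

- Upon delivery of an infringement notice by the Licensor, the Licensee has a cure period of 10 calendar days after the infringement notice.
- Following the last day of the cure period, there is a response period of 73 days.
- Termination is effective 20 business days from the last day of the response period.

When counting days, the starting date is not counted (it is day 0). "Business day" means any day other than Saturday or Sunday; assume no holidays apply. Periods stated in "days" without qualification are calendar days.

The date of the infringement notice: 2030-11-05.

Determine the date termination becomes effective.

2031-02-24

Adding 10 calendar days to 2030-11-05 gives 2030-11-15, which is the last day of the cure period.
The last day of the response period: 73 calendar days after 2030-11-15 is 2031-01-27.
From Monday, 2031-01-27, 20 business days (Jan 28, Jan 29, Jan 30, Jan 31, …, Feb 20, Feb 21, Feb 24, skipping weekends) brings us to Monday, 2031-02-24, which is the date termination becomes effective.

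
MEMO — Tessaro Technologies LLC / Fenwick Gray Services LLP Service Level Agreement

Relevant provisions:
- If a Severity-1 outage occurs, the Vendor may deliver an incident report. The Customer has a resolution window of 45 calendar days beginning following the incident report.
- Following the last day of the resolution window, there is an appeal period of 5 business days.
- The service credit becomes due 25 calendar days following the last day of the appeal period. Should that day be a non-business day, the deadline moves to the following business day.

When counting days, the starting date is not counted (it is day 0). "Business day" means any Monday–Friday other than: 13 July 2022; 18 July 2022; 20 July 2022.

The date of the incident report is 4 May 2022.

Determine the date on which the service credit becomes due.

19 July 2022

The last day of the resolution window: 45 calendar days after 4 May 2022 is 18 June 2022.
The last day of the appeal period: counting 5 business days from Saturday, 18 June 2022 (Jun 20, Jun 21, Jun 22, Jun 23, Jun 24, skipping weekends) reaches Friday, 24 June 2022.
The date on which the service credit becomes due: 25 calendar days after 24 June 2022 is 19 July 2022. 19 July 2022 is a Tuesday and is not a listed holiday, so no roll-forward applies.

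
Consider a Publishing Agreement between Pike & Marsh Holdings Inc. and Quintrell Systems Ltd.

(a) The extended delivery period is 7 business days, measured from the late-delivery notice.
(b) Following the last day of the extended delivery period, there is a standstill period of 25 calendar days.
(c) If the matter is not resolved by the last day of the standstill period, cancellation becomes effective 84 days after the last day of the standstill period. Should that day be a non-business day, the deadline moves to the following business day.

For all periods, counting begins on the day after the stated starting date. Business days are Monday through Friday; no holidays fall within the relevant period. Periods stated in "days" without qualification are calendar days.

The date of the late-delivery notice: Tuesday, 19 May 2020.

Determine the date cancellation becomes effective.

The last day of the extended delivery period: counting 7 business days from Tuesday, 19 May 2020 (May 20, May 21, May 22, May 25, May 26, May 27, May 28, skipping weekends) reaches Thursday, 28 May 2020.
The last day of the standstill period: 28 May 2020 + 25 days = 22 June 2020.
Adding 84 calendar days to 22 June 2020 gives 14 September 2020, which is the date cancellation becomes effective. 14 September 2020 is a Monday, so no roll-forward applies.

14 September 2020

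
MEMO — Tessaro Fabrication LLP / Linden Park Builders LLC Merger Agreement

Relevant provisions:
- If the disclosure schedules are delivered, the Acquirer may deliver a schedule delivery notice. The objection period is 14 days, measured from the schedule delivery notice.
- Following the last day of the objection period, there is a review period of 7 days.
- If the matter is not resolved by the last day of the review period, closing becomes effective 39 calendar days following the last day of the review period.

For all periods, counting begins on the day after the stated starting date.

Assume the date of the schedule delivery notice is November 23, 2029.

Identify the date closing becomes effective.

Adding 14 calendar days to November 23, 2029 gives December 7, 2029, which is the last day of the objection period.
The last day of the review period: December 7, 2029 + 7 days = December 14, 2029.
Adding 39 calendar days to December 14, 2029 gives January 22, 2030, which is the date closing becomes effective.

January 22, 2030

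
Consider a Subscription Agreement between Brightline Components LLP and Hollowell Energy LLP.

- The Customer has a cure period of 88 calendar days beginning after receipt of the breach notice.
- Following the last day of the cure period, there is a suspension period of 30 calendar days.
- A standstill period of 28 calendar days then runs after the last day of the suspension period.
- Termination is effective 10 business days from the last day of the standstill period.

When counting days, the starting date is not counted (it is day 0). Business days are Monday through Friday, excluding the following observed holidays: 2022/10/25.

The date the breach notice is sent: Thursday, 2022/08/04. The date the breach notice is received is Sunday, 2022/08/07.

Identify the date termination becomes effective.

Adding 88 calendar days to 2022/08/07 gives 2022/11/03, which is the last day of the cure period.
The last day of the suspension period: 2022/11/03 + 30 days = 2022/12/03.
The last day of the standstill period: 28 calendar days after 2022/12/03 is 2022/12/31.
The date termination becomes effective: 10 business days after Saturday, 2022/12/31, skipping weekends — Jan 2, Jan 3, Jan 4, Jan 5, Jan 6, Jan 9, Jan 10, Jan 11, Jan 12, Jan 13 — lands on Friday, 2023/01/13.

2023/01/13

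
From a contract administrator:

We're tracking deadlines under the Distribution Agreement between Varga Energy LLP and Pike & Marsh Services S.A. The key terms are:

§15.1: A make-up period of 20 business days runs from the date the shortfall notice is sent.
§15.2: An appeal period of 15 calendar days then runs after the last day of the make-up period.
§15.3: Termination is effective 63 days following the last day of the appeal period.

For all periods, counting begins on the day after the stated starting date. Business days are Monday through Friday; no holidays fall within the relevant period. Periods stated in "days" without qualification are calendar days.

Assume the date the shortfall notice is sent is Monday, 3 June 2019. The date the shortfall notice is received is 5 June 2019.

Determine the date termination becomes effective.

The last day of the make-up period: counting 20 business days from Monday, 3 June 2019 (Jun 4, Jun 5, Jun 6, Jun 7, …, Jun 27, Jun 28, Jul 1, skipping weekends) reaches Monday, 1 July 2019.
The last day of the appeal period: 1 July 2019 + 15 days = 16 July 2019.
The date termination becomes effective: 63 calendar days after 16 July 2019 is 17 September 2019.

17 September 2019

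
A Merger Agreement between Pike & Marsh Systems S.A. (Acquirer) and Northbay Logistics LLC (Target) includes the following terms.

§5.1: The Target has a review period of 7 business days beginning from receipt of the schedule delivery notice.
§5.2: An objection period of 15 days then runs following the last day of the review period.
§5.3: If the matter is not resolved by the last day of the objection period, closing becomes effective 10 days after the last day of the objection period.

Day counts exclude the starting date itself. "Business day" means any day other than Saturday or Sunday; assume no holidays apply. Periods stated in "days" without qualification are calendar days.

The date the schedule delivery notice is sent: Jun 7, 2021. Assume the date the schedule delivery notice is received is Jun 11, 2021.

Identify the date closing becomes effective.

From Friday, Jun 11, 2021, 7 business days (Jun 14, Jun 15, Jun 16, Jun 17, Jun 18, Jun 21, Jun 22, skipping weekends) brings us to Tuesday, Jun 22, 2021, which is the last day of the review period.
Adding 15 calendar days to Jun 22, 2021 gives Jul 7, 2021, which is the last day of the objection period.
The date closing becomes effective: 10 calendar days after Jul 7, 2021 is Jul 17, 2021.

Jul 17, 2021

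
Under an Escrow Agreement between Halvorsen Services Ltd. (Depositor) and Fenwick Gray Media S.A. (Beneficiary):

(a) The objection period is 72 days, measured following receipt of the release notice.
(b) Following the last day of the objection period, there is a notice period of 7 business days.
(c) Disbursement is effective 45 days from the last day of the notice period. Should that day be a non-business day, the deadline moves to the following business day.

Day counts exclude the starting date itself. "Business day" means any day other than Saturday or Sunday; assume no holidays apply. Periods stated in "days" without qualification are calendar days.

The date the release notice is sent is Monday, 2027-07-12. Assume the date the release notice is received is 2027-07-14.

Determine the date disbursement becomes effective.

The last day of the objection period: 72 calendar days after 2027-07-14 is 2027-09-24.
The last day of the notice period: counting 7 business days from Friday, 2027-09-24 (Sep 27, Sep 28, Sep 29, Sep 30, Oct 1, Oct 4, Oct 5, skipping weekends) reaches Tuesday, 2027-10-05.
The date disbursement becomes effective: 45 calendar days after 2027-10-05 is 2027-11-19. 2027-11-19 is a Friday, so no roll-forward applies.

2027-11-19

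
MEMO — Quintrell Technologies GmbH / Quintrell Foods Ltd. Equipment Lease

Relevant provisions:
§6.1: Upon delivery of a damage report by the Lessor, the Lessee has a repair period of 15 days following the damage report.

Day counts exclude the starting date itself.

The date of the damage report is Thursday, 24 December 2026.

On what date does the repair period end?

The last day of the repair period: 24 December 2026 + 15 days = 8 January 2027.

8 January 2027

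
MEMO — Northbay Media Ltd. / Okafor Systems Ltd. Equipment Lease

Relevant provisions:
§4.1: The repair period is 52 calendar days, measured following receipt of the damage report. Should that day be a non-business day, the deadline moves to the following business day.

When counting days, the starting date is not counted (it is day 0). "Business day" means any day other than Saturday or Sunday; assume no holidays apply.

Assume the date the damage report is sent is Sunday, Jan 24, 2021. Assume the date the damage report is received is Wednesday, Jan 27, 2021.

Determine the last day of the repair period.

The last day of the repair period: 52 calendar days after Jan 27, 2021 is Mar 20, 2021. That falls on a Saturday, so it rolls to the next business day, Monday, Mar 22, 2021.

Mar 22, 2021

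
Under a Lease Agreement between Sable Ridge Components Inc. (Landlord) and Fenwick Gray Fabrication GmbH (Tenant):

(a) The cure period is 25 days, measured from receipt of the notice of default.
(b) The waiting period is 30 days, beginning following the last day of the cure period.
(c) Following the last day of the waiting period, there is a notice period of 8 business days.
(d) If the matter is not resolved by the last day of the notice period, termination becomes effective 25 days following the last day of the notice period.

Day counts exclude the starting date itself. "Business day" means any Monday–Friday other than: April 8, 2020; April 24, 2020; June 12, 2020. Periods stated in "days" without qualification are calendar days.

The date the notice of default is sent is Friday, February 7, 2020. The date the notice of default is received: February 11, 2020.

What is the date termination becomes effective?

May 12, 2020

Adding 25 calendar days to February 11, 2020 gives March 7, 2020, which is the last day of the cure period.
The last day of the waiting period: 30 calendar days after March 7, 2020 is April 6, 2020.
The last day of the notice period: 8 business days after Monday, April 6, 2020, skipping weekends and the listed holiday on Apr 8 — Apr 7, Apr 9, Apr 10, Apr 13, Apr 14, Apr 15, Apr 16, Apr 17 — lands on Friday, April 17, 2020.
The date termination becomes effective: April 17, 2020 + 25 days = May 12, 2020.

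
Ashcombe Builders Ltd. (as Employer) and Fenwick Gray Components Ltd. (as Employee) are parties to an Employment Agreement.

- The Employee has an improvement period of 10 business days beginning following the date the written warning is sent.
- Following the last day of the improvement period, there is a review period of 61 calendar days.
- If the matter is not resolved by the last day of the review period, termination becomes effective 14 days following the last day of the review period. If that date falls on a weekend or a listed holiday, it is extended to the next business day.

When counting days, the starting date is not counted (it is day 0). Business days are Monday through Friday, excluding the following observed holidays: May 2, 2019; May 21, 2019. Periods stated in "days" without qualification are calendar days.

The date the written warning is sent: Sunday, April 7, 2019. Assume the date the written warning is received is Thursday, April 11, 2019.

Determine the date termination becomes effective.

July 3, 2019

The last day of the improvement period: counting 10 business days from Sunday, April 7, 2019 (Apr 8, Apr 9, Apr 10, Apr 11, Apr 12, Apr 15, Apr 16, Apr 17, Apr 18, Apr 19, skipping weekends) reaches Friday, April 19, 2019.
The last day of the review period: April 19, 2019 + 61 days = June 19, 2019.
Adding 14 calendar days to June 19, 2019 gives July 3, 2019, which is the date termination becomes effective. July 3, 2019 is a Wednesday and is not a listed holiday, so no roll-forward applies.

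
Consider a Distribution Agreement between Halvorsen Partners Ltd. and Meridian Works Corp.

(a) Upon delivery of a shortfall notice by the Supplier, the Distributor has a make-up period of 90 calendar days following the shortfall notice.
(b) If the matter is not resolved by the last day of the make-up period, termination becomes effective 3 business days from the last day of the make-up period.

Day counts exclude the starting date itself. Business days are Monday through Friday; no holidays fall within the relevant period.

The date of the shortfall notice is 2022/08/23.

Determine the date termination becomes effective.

Adding 90 calendar days to 2022/08/23 gives 2022/11/21, which is the last day of the make-up period.
The date termination becomes effective: counting 3 business days from Monday, 2022/11/21 (Nov 22, Nov 23, Nov 24, skipping weekends) reaches Thursday, 2022/11/24.

2022/11/24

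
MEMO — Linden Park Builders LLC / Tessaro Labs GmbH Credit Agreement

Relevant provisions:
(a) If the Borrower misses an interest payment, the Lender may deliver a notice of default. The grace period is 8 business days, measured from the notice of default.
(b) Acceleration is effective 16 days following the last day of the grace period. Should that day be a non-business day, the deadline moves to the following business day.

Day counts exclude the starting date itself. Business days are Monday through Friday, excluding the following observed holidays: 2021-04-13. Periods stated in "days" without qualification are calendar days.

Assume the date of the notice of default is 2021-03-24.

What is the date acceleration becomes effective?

2021-04-21

From Wednesday, 2021-03-24, 8 business days (Mar 25, Mar 26, Mar 29, Mar 30, Mar 31, Apr 1, Apr 2, Apr 5, skipping weekends) brings us to Monday, 2021-04-05, which is the last day of the grace period.
The date acceleration becomes effective: 2021-04-05 + 16 days = 2021-04-21. 2021-04-21 is a Wednesday and is not a listed holiday, so no roll-forward applies.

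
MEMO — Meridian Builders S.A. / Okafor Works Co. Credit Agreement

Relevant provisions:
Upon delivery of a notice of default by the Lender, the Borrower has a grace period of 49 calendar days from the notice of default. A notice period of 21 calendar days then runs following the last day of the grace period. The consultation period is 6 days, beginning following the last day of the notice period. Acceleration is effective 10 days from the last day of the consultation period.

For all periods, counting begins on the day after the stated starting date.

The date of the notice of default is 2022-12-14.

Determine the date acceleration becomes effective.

2023-03-10

Adding 49 calendar days to 2022-12-14 gives 2023-02-01, which is the last day of the grace period.
The last day of the notice period: 2023-02-01 + 21 days = 2023-02-22.
The last day of the consultation period: 2023-02-22 + 6 days = 2023-02-28.
The date acceleration becomes effective: 2023-02-28 + 10 days = 2023-03-10.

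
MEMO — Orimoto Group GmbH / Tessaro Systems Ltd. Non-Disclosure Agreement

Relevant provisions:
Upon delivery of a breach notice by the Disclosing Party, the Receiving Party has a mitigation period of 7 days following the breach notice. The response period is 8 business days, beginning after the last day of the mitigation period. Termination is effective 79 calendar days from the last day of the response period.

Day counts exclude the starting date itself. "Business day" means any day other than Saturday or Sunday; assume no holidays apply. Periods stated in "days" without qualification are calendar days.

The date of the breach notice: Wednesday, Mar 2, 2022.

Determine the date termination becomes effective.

Jun 8, 2022

The last day of the mitigation period: 7 calendar days after Mar 2, 2022 is Mar 9, 2022.
The last day of the response period: counting 8 business days from Wednesday, Mar 9, 2022 (Mar 10, Mar 11, Mar 14, Mar 15, Mar 16, Mar 17, Mar 18, Mar 21, skipping weekends) reaches Monday, Mar 21, 2022.
The date termination becomes effective: Mar 21, 2022 + 79 days = Jun 8, 2022.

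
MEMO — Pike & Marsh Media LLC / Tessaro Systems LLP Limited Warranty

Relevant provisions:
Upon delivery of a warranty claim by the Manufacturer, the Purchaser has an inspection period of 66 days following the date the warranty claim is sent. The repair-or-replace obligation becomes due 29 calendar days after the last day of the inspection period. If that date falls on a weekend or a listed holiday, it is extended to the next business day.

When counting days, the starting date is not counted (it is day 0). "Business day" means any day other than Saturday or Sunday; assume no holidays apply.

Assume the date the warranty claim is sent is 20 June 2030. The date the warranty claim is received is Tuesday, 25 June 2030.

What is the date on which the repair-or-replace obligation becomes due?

The last day of the inspection period: 66 calendar days after 20 June 2030 is 25 August 2030.
Adding 29 calendar days to 25 August 2030 gives 23 September 2030, which is the date on which the repair-or-replace obligation becomes due. 23 September 2030 is a Monday, so no roll-forward applies.

23 September 2030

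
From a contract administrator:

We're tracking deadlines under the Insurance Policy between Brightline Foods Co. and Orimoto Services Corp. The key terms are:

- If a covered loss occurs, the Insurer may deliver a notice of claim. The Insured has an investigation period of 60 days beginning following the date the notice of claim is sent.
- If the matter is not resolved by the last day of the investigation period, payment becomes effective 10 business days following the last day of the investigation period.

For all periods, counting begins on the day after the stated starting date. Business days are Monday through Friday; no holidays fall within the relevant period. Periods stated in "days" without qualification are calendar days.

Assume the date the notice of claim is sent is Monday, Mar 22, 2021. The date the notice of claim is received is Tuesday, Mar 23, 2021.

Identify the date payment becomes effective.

Adding 60 calendar days to Mar 22, 2021 gives May 21, 2021, which is the last day of the investigation period.
The date payment becomes effective: 10 business days after Friday, May 21, 2021, skipping weekends — May 24, May 25, May 26, May 27, May 28, May 31, Jun 1, Jun 2, Jun 3, Jun 4 — lands on Friday, Jun 4, 2021.

Jun 4, 2021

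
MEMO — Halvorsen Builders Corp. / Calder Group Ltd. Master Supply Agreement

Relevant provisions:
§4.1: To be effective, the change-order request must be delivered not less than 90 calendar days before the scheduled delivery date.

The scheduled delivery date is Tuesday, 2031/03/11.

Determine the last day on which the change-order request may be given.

Counting back 90 calendar days from 2031/03/11 gives 2030/12/11.

2030/12/11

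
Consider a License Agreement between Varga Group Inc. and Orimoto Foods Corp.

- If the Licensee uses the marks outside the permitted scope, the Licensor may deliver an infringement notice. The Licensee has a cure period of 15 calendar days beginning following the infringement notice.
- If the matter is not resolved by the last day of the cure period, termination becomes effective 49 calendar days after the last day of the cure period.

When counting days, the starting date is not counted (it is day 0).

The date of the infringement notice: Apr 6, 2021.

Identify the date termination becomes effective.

The last day of the cure period: Apr 6, 2021 + 15 days = Apr 21, 2021.
Adding 49 calendar days to Apr 21, 2021 gives Jun 9, 2021, which is the date termination becomes effective.

Jun 9, 2021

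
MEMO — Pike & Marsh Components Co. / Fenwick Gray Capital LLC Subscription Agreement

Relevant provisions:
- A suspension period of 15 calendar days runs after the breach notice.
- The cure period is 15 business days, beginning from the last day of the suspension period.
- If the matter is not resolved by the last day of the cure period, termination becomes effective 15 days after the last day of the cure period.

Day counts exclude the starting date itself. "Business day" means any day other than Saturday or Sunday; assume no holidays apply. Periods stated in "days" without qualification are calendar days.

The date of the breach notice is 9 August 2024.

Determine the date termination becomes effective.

The last day of the suspension period: 9 August 2024 + 15 days = 24 August 2024.
The last day of the cure period: 15 business days after Saturday, 24 August 2024, skipping weekends — Aug 26, Aug 27, Aug 28, Aug 29, …, Sep 11, Sep 12, Sep 13 — lands on Friday, 13 September 2024.
The date termination becomes effective: 13 September 2024 + 15 days = 28 September 2024.

28 September 2024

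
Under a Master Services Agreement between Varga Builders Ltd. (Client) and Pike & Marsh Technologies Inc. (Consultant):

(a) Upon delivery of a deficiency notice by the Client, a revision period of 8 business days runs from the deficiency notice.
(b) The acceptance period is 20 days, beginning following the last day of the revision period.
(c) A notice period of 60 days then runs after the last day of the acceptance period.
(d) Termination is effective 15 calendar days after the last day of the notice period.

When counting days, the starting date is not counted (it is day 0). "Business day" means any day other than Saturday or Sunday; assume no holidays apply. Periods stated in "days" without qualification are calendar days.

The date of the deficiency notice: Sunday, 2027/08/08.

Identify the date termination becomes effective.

The last day of the revision period: 8 business days after Sunday, 2027/08/08, skipping weekends — Aug 9, Aug 10, Aug 11, Aug 12, Aug 13, Aug 16, Aug 17, Aug 18 — lands on Wednesday, 2027/08/18.
The last day of the acceptance period: 20 calendar days after 2027/08/18 is 2027/09/07.
Adding 60 calendar days to 2027/09/07 gives 2027/11/06, which is the last day of the notice period.
The date termination becomes effective: 2027/11/06 + 15 days = 2027/11/21.

2027/11/21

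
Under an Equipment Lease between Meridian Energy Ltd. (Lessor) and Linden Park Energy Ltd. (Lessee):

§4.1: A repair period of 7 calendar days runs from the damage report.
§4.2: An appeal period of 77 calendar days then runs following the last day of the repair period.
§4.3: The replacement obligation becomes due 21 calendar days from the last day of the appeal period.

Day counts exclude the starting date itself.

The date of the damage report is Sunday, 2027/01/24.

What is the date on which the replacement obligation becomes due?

2027/05/09

The last day of the repair period: 7 calendar days after 2027/01/24 is 2027/01/31.
Adding 77 calendar days to 2027/01/31 gives 2027/04/18, which is the last day of the appeal period.
The date on which the replacement obligation becomes due: 21 calendar days after 2027/04/18 is 2027/05/09.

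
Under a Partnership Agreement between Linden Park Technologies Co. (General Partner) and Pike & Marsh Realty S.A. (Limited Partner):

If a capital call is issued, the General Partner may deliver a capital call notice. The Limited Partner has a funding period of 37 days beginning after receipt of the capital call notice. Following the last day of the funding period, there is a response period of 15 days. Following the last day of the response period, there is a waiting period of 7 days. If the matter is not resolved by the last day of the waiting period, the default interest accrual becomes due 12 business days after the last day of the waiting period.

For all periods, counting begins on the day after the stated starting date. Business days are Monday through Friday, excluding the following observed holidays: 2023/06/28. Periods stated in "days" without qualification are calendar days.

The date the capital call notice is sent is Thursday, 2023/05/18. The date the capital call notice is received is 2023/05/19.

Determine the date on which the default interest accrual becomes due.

The last day of the funding period: 2023/05/19 + 37 days = 2023/06/25.
Adding 15 calendar days to 2023/06/25 gives 2023/07/10, which is the last day of the response period.
Adding 7 calendar days to 2023/07/10 gives 2023/07/17, which is the last day of the waiting period.
The date on which the default interest accrual becomes due: counting 12 business days from Monday, 2023/07/17 (Jul 18, Jul 19, Jul 20, Jul 21, …, Jul 31, Aug 1, Aug 2, skipping weekends) reaches Wednesday, 2023/08/02.

2023/08/02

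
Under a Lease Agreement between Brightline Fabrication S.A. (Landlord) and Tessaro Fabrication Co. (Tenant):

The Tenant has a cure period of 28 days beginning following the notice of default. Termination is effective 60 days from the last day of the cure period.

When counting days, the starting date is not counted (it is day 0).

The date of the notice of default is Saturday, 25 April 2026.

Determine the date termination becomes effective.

22 July 2026

Adding 28 calendar days to 25 April 2026 gives 23 May 2026, which is the last day of the cure period.
The date termination becomes effective: 60 calendar days after 23 May 2026 is 22 July 2026.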